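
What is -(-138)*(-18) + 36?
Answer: -2448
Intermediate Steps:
-(-138)*(-18) + 36 = -46*54 + 36 = -2484 + 36 = -2448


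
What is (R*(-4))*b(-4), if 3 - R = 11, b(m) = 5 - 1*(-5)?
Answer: 320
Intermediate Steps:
b(m) = 10 (b(m) = 5 + 5 = 10)
R = -8 (R = 3 - 1*11 = 3 - 11 = -8)
(R*(-4))*b(-4) = -8*(-4)*10 = 32*10 = 320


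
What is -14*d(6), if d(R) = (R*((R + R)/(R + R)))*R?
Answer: -504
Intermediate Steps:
d(R) = R² (d(R) = (R*((2*R)/((2*R))))*R = (R*((2*R)*(1/(2*R))))*R = (R*1)*R = R*R = R²)
-14*d(6) = -14*6² = -14*36 = -504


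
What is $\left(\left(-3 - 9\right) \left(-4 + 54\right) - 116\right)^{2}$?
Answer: $512656$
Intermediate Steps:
$\left(\left(-3 - 9\right) \left(-4 + 54\right) - 116\right)^{2} = \left(\left(-12\right) 50 - 116\right)^{2} = \left(-600 - 116\right)^{2} = \left(-716\right)^{2} = 512656$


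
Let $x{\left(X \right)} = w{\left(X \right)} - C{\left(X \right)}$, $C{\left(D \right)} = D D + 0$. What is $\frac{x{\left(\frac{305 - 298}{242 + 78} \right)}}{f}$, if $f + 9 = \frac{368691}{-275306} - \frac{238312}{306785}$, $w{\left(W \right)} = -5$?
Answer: $\frac{4324753114732929}{9613878812641280} \approx 0.44984$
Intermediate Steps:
$C{\left(D \right)} = D^{2}$ ($C{\left(D \right)} = D^{2} + 0 = D^{2}$)
$f = - \frac{938855352797}{84459751210}$ ($f = -9 + \left(\frac{368691}{-275306} - \frac{238312}{306785}\right) = -9 + \left(368691 \left(- \frac{1}{275306}\right) - \frac{238312}{306785}\right) = -9 - \frac{178717591907}{84459751210} = - \frac{938855352797}{84459751210} \approx -11.116$)
$x{\left(X \right)} = -5 - X^{2}$
$\frac{x{\left(\frac{305 - 298}{242 + 78} \right)}}{f} = \frac{-5 - \left(\frac{305 - 298}{242 + 78}\right)^{2}}{- \frac{938855352797}{84459751210}} = \left(-5 - \left(\frac{7}{320}\right)^{2}\right) \left(- \frac{84459751210}{938855352797}\right) = \left(-5 - \frac{49}{102400}\right) \left(- \frac{84459751210}{938855352797}\right) = \left(- \frac{512049}{102400}\right) \left(- \frac{84459751210}{938855352797}\right) = \frac{4324753114732929}{9613878812641280}$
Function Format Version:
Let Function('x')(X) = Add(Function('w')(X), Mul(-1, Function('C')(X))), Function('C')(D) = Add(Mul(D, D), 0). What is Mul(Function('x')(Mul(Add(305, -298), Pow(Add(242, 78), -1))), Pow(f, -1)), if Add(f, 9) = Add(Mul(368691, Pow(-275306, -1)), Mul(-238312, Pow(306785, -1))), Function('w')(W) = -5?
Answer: Rational(4324753114732929, 9613878812641280) ≈ 0.44984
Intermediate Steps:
Function('C')(D) = Pow(D, 2) (Function('C')(D) = Add(Pow(D, 2), 0) = Pow(D, 2))
f = Rational(-938855352797, 84459751210) (f = Add(-9, Add(Mul(368691, Pow(-275306, -1)), Mul(-238312, Pow(306785, -1)))) = Add(-9, Add(Mul(368691, Rational(-1, 275306)), Mul(-238312, Rational(1, 306785)))) = Add(-9, Add(Rational(-368691, 275306), Rational(-238312, 306785))) = Add(-9, Rational(-178717591907, 84459751210)) = Rational(-938855352797, 84459751210) ≈ -11.116)
Function('x')(X) = Add(-5, Mul(-1, Pow(X, 2)))
Mul(Function('x')(Mul(Add(305, -298), Pow(Add(242, 78), -1))), Pow(f, -1)) = Mul(Add(-5, Mul(-1, Pow(Mul(Add(305, -298), Pow(Add(242, 78), -1)), 2))), Pow(Rational(-938855352797, 84459751210), -1)) = Mul(Add(-5, Mul(-1, Pow(Mul(7, Pow(320, -1)), 2))), Rational(-84459751210, 938855352797)) = Mul(Add(-5, Mul(-1, Pow(Mul(7, Rational(1, 320)), 2))), Rational(-84459751210, 938855352797)) = Mul(Add(-5, Mul(-1, Pow(Rational(7, 320), 2))), Rational(-84459751210, 938855352797)) = Mul(Add(-5, Mul(-1, Rational(49, 102400))), Rational(-84459751210, 938855352797)) = Mul(Add(-5, Rational(-49, 102400)), Rational(-84459751210, 938855352797)) = Mul(Rational(-512049, 102400), Rational(-84459751210, 938855352797)) = Rational(4324753114732929, 9613878812641280)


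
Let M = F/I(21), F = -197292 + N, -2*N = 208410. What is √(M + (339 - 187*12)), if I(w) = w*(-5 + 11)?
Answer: I*√154722/6 ≈ 65.558*I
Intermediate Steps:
N = -104205 (N = -½*208410 = -104205)
I(w) = 6*w (I(w) = w*6 = 6*w)
F = -301497 (F = -197292 - 104205 = -301497)
M = -14357/6 (M = -301497/(6*21) = -301497/126 = -301497*1/126 = -14357/6 ≈ -2392.8)
√(M + (339 - 187*12)) = √(-14357/6 + (339 - 187*12)) = √(-14357/6 + (339 - 2244)) = √(-14357/6 - 1905) = √(-25787/6) = I*√154722/6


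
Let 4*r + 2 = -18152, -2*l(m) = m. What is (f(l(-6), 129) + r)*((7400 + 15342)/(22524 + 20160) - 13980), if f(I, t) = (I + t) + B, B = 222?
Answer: 2496889384141/42684 ≈ 5.8497e+7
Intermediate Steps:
l(m) = -m/2
f(I, t) = 222 + I + t (f(I, t) = (I + t) + 222 = 222 + I + t)
r = -9077/2 (r = -1/2 + (1/4)*(-18152) = -1/2 - 4538 = -9077/2 ≈ -4538.5)
(f(l(-6), 129) + r)*((7400 + 15342)/(22524 + 20160) - 13980) = ((222 - 1/2*(-6) + 129) - 9077/2)*((7400 + 15342)/(22524 + 20160) - 13980) = ((222 + 3 + 129) - 9077/2)*(22742/42684 - 13980) = (354 - 9077/2)*(22742*(1/42684) - 13980) = -8369*(11371/21342 - 13980)/2 = -8369/2*(-298349789/21342) = 2496889384141/42684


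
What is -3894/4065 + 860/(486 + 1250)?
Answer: -272007/588070 ≈ -0.46254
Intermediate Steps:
-3894/4065 + 860/(486 + 1250) = -3894*1/4065 + 860/1736 = -1298/1355 + 860*(1/1736) = -1298/1355 + 215/434 = -272007/588070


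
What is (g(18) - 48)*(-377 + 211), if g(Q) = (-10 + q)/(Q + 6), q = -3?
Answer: 96695/12 ≈ 8057.9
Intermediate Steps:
g(Q) = -13/(6 + Q) (g(Q) = (-10 - 3)/(Q + 6) = -13/(6 + Q))
(g(18) - 48)*(-377 + 211) = (-13/(6 + 18) - 48)*(-377 + 211) = (-13/24 - 48)*(-166) = -1165/24*(-166) = 96695/12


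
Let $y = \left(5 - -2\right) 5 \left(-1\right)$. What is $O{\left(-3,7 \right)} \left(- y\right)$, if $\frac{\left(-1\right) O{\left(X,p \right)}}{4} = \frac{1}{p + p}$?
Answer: $-10$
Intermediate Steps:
$y = -35$ ($y = \left(5 + 2\right) 5 \left(-1\right) = 7 \cdot 5 \left(-1\right) = 35 \left(-1\right) = -35$)
$O{\left(X,p \right)} = - \frac{2}{p}$ ($O{\left(X,p \right)} = - \frac{4}{p + p} = - \frac{4}{2 p} = - 4 \frac{1}{2 p} = - \frac{2}{p}$)
$O{\left(-3,7 \right)} \left(- y\right) = - \frac{2}{7} \left(\left(-1\right) \left(-35\right)\right) = \left(-2\right) \frac{1}{7} \cdot 35 = \left(- \frac{2}{7}\right) 35 = -10$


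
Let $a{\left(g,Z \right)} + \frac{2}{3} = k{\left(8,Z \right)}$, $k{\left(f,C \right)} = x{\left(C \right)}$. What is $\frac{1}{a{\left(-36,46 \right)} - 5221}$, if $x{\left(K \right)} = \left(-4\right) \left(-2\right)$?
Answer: $- \frac{3}{15641} \approx -0.0001918$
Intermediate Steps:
$x{\left(K \right)} = 8$
$k{\left(f,C \right)} = 8$
$a{\left(g,Z \right)} = \frac{22}{3}$ ($a{\left(g,Z \right)} = - \frac{2}{3} + 8 = \frac{22}{3}$)
$\frac{1}{a{\left(-36,46 \right)} - 5221} = \frac{1}{\frac{22}{3} - 5221} = \frac{1}{- \frac{15641}{3}} = - \frac{3}{15641}$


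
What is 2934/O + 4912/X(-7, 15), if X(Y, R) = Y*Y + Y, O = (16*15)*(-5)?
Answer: 480931/4200 ≈ 114.51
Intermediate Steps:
O = -1200 (O = 240*(-5) = -1200)
X(Y, R) = Y + Y² (X(Y, R) = Y² + Y = Y + Y²)
2934/O + 4912/X(-7, 15) = 2934/(-1200) + 4912/((-7*(1 - 7))) = 2934*(-1/1200) + 4912/((-7*(-6))) = -489/200 + 4912/42 = -489/200 + 4912*(1/42) = -489/200 + 2456/21 = 480931/4200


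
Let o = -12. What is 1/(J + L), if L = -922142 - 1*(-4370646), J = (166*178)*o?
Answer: 1/3093928 ≈ 3.2321e-7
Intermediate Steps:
J = -354576 (J = (166*178)*(-12) = 29548*(-12) = -354576)
L = 3448504 (L = -922142 + 4370646 = 3448504)
1/(J + L) = 1/(-354576 + 3448504) = 1/3093928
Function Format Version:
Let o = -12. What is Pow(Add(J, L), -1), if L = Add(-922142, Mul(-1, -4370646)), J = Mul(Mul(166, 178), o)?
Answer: Rational(1, 3093928) ≈ 3.2321e-7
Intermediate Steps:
J = -354576 (J = Mul(Mul(166, 178), -12) = Mul(29548, -12) = -354576)
L = 3448504 (L = Add(-922142, 4370646) = 3448504)
Pow(Add(J, L), -1) = Pow(Add(-354576, 3448504), -1) = Pow(3093928, -1) = Rational(1, 3093928)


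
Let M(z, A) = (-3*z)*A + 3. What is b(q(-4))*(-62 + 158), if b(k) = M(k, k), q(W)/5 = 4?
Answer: -114912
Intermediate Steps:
q(W) = 20 (q(W) = 5*4 = 20)
M(z, A) = 3 - 3*A*z (M(z, A) = -3*A*z + 3 = 3 - 3*A*z)
b(k) = 3 - 3*k² (b(k) = 3 - 3*k*k = 3 - 3*k²)
b(q(-4))*(-62 + 158) = (3 - 3*20²)*(-62 + 158) = (3 - 3*400)*96 = (3 - 1200)*96 = -1197*96 = -114912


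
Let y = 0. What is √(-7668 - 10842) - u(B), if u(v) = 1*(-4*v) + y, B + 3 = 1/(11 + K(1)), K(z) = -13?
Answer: -14 + I*√18510 ≈ -14.0 + 136.05*I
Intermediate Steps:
B = -7/2 (B = -3 + 1/(11 - 13) = -3 + 1/(-2) = -3 - ½ = -7/2 ≈ -3.5000)
u(v) = -4*v (u(v) = 1*(-4*v) + 0 = -4*v + 0 = -4*v)
√(-7668 - 10842) - u(B) = √(-7668 - 10842) - (-4)*(-7)/2 = √(-18510) - 1*14 = I*√18510 - 14 = -14 + I*√18510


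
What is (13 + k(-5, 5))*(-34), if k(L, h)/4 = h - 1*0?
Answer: -1122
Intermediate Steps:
k(L, h) = 4*h (k(L, h) = 4*(h - 1*0) = 4*(h + 0) = 4*h)
(13 + k(-5, 5))*(-34) = (13 + 4*5)*(-34) = (13 + 20)*(-34) = 33*(-34) = -1122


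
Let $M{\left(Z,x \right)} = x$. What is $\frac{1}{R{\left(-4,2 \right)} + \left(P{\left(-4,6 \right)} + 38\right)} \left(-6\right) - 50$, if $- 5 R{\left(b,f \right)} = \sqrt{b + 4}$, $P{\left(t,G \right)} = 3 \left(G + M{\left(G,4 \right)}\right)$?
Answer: $- \frac{1703}{34} \approx -50.088$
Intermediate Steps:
$P{\left(t,G \right)} = 12 + 3 G$ ($P{\left(t,G \right)} = 3 \left(G + 4\right) = 3 \left(4 + G\right) = 12 + 3 G$)
$R{\left(b,f \right)} = - \frac{\sqrt{4 + b}}{5}$ ($R{\left(b,f \right)} = - \frac{\sqrt{b + 4}}{5} = - \frac{\sqrt{4 + b}}{5}$)
$\frac{1}{R{\left(-4,2 \right)} + \left(P{\left(-4,6 \right)} + 38\right)} \left(-6\right) - 50 = \frac{1}{- \frac{\sqrt{4 - 4}}{5} + \left(\left(12 + 3 \cdot 6\right) + 38\right)} \left(-6\right) - 50 = \frac{1}{- \frac{\sqrt{0}}{5} + \left(\left(12 + 18\right) + 38\right)} \left(-6\right) - 50 = \frac{1}{\left(- \frac{1}{5}\right) 0 + \left(30 + 38\right)} \left(-6\right) - 50 = \frac{1}{0 + 68} \left(-6\right) - 50 = \frac{1}{68} \left(-6\right) - 50 = - \frac{3}{34} - 50 = - \frac{1703}{34}$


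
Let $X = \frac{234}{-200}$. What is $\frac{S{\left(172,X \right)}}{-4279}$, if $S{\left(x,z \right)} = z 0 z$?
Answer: $0$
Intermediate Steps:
$X = - \frac{117}{100}$ ($X = 234 \left(- \frac{1}{200}\right) = - \frac{117}{100} \approx -1.17$)
$S{\left(x,z \right)} = 0$ ($S{\left(x,z \right)} = 0 z = 0$)
$\frac{S{\left(172,X \right)}}{-4279} = \frac{0}{-4279} = 0 \left(- \frac{1}{4279}\right) = 0$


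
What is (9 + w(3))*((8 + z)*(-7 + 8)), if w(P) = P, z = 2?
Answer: 120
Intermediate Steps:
(9 + w(3))*((8 + z)*(-7 + 8)) = (9 + 3)*((8 + 2)*(-7 + 8)) = 12*(10*1) = 12*10 = 120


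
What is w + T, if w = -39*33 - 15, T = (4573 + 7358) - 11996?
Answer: -1367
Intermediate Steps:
T = -65 (T = 11931 - 11996 = -65)
w = -1302 (w = -1287 - 15 = -1302)
w + T = -1302 - 65 = -1367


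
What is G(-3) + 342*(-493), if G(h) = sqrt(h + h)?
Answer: -168606 + I*sqrt(6) ≈ -1.6861e+5 + 2.4495*I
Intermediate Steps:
G(h) = sqrt(2)*sqrt(h) (G(h) = sqrt(2*h) = sqrt(2)*sqrt(h))
G(-3) + 342*(-493) = sqrt(2)*sqrt(-3) + 342*(-493) = sqrt(2)*(I*sqrt(3)) - 168606 = I*sqrt(6) - 168606 = -168606 + I*sqrt(6)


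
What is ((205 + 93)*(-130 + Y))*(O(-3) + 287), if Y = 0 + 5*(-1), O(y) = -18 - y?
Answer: -10942560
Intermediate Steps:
Y = -5 (Y = 0 - 5 = -5)
((205 + 93)*(-130 + Y))*(O(-3) + 287) = ((205 + 93)*(-130 - 5))*((-18 - 1*(-3)) + 287) = (298*(-135))*((-18 + 3) + 287) = -40230*(-15 + 287) = -40230*272 = -10942560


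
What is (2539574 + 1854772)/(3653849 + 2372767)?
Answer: 732391/1004436 ≈ 0.72916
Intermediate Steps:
(2539574 + 1854772)/(3653849 + 2372767) = 4394346/6026616 = 4394346*(1/6026616) = 732391/1004436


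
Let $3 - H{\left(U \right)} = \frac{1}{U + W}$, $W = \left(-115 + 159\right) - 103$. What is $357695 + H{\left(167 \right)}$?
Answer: $\frac{38631383}{108} \approx 3.577 \cdot 10^{5}$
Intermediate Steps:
$W = -59$ ($W = 44 - 103 = -59$)
$H{\left(U \right)} = 3 - \frac{1}{-59 + U}$ ($H{\left(U \right)} = 3 - \frac{1}{U - 59} = 3 - \frac{1}{-59 + U}$)
$357695 + H{\left(167 \right)} = 357695 + \frac{-178 + 3 \cdot 167}{-59 + 167} = 357695 + \frac{-178 + 501}{108} = 357695 + \frac{1}{108} \cdot 323 = 357695 + \frac{323}{108} = \frac{38631383}{108}$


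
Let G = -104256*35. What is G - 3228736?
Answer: -6877696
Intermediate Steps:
G = -3648960
G - 3228736 = -3648960 - 3228736 = -6877696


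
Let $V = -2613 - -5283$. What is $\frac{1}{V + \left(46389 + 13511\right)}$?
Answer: $\frac{1}{62570} \approx 1.5982 \cdot 10^{-5}$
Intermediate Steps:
$V = 2670$ ($V = -2613 + 5283 = 2670$)
$\frac{1}{V + \left(46389 + 13511\right)} = \frac{1}{2670 + \left(46389 + 13511\right)} = \frac{1}{2670 + 59900} = \frac{1}{62570}$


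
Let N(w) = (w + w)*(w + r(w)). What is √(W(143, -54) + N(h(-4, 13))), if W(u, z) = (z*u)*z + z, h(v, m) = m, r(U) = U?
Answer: √417610 ≈ 646.23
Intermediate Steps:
N(w) = 4*w² (N(w) = (w + w)*(w + w) = (2*w)*(2*w) = 4*w²)
W(u, z) = z + u*z² (W(u, z) = (u*z)*z + z = u*z² + z = z + u*z²)
√(W(143, -54) + N(h(-4, 13))) = √(-54*(1 + 143*(-54)) + 4*13²) = √(-54*(1 - 7722) + 4*169) = √(-54*(-7721) + 676) = √(416934 + 676) = √417610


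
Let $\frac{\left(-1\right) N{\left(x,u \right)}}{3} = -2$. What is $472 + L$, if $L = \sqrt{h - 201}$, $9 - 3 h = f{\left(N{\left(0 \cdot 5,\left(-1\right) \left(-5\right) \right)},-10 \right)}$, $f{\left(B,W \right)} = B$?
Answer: $472 + 10 i \sqrt{2} \approx 472.0 + 14.142 i$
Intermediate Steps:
$N{\left(x,u \right)} = 6$ ($N{\left(x,u \right)} = \left(-3\right) \left(-2\right) = 6$)
$h = 1$ ($h = 3 - 2 = 1$)
$L = 10 i \sqrt{2}$ ($L = \sqrt{1 - 201} = \sqrt{-200} = 10 i \sqrt{2} \approx 14.142 i$)
$472 + L = 472 + 10 i \sqrt{2}$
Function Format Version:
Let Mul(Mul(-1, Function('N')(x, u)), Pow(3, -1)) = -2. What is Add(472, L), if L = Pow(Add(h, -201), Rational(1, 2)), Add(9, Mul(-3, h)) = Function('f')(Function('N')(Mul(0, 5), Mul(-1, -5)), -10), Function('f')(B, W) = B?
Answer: Add(472, Mul(10, I, Pow(2, Rational(1, 2)))) ≈ Add(472.00, Mul(14.142, I))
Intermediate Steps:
Function('N')(x, u) = 6 (Function('N')(x, u) = Mul(-3, -2) = 6)
h = 1 (h = Add(3, Mul(Rational(-1, 3), 6)) = Add(3, -2) = 1)
L = Mul(10, I, Pow(2, Rational(1, 2))) (L = Pow(Add(1, -201), Rational(1, 2)) = Pow(-200, Rational(1, 2)) = Mul(10, I, Pow(2, Rational(1, 2))) ≈ Mul(14.142, I))
Add(472, L) = Add(472, Mul(10, I, Pow(2, Rational(1, 2))))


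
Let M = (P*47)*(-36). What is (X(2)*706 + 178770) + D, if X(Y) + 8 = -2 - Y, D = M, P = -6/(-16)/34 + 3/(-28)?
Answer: 81139257/476 ≈ 1.7046e+5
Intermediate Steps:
P = -183/1904 (P = -6*(-1/16)*(1/34) + 3*(-1/28) = (3/8)*(1/34) - 3/28 = 3/272 - 3/28 = -183/1904 ≈ -0.096113)
M = 77409/476 (M = -183/1904*47*(-36) = -8601/1904*(-36) = 77409/476 ≈ 162.62)
D = 77409/476 ≈ 162.62
X(Y) = -10 - Y (X(Y) = -8 + (-2 - Y) = -10 - Y)
(X(2)*706 + 178770) + D = ((-10 - 1*2)*706 + 178770) + 77409/476 = ((-10 - 2)*706 + 178770) + 77409/476 = (-12*706 + 178770) + 77409/476 = (-8472 + 178770) + 77409/476 = 170298 + 77409/476 = 81139257/476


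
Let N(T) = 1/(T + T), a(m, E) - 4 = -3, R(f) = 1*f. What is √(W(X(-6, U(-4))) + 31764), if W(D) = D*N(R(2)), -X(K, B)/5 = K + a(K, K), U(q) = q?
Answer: √127081/2 ≈ 178.24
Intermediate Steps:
R(f) = f
a(m, E) = 1 (a(m, E) = 4 - 3 = 1)
N(T) = 1/(2*T)
X(K, B) = -5 - 5*K (X(K, B) = -5*(K + 1) = -5*(1 + K) = -5 - 5*K)
W(D) = D/4 (W(D) = D*((½)/2) = D*((½)*(½)) = D*(¼) = D/4)
√(W(X(-6, U(-4))) + 31764) = √((-5 - 5*(-6))/4 + 31764) = √((-5 + 30)/4 + 31764) = √((¼)*25 + 31764) = √(25/4 + 31764) = √(127081/4) = √127081/2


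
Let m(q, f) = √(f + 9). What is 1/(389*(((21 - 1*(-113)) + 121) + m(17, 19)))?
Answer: 255/25283833 - 2*√7/25283833 ≈ 9.8762e-6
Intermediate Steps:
m(q, f) = √(9 + f)
1/(389*(((21 - 1*(-113)) + 121) + m(17, 19))) = 1/(389*(((21 - 1*(-113)) + 121) + √(9 + 19))) = 1/(389*(((21 + 113) + 121) + √28)) = 1/(389*((134 + 121) + 2*√7)) = 1/(389*(255 + 2*√7)) = 1/(99195 + 778*√7)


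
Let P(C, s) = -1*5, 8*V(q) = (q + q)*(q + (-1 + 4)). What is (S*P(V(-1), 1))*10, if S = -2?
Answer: 100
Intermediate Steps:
V(q) = q*(3 + q)/4 (V(q) = ((q + q)*(q + (-1 + 4)))/8 = ((2*q)*(q + 3))/8 = ((2*q)*(3 + q))/8 = (2*q*(3 + q))/8 = q*(3 + q)/4)
P(C, s) = -5
(S*P(V(-1), 1))*10 = -2*(-5)*10 = 10*10 = 100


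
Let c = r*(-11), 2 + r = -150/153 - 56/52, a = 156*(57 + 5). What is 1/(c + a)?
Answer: 663/6442126 ≈ 0.00010292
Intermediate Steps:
a = 9672 (a = 156*62 = 9672)
r = -2690/663 (r = -2 + (-150/153 - 56/52) = -2 + (-150*1/153 - 56*1/52) = -2 + (-50/51 - 14/13) = -2 - 1364/663 = -2690/663 ≈ -4.0573)
c = 29590/663 (c = -2690/663*(-11) = 29590/663 ≈ 44.630)
1/(c + a) = 1/(29590/663 + 9672) = 1/(6442126/663) = 663/6442126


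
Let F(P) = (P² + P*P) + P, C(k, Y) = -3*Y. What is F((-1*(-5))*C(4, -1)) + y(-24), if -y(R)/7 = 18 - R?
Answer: 171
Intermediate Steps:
y(R) = -126 + 7*R (y(R) = -7*(18 - R) = -126 + 7*R)
F(P) = P + 2*P² (F(P) = (P² + P²) + P = 2*P² + P = P + 2*P²)
F((-1*(-5))*C(4, -1)) + y(-24) = ((-1*(-5))*(-3*(-1)))*(1 + 2*((-1*(-5))*(-3*(-1)))) + (-126 + 7*(-24)) = (5*3)*(1 + 2*(5*3)) + (-126 - 168) = 15*(1 + 2*15) - 294 = 15*(1 + 30) - 294 = 15*31 - 294 = 465 - 294 = 171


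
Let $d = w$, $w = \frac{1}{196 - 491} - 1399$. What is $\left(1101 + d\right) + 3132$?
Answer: $\frac{836029}{295} \approx 2834.0$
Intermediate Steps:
$w = - \frac{412706}{295}$ ($w = \frac{1}{-295} - 1399 = - \frac{1}{295} - 1399 = - \frac{412706}{295} \approx -1399.0$)
$d = - \frac{412706}{295} \approx -1399.0$
$\left(1101 + d\right) + 3132 = \left(1101 - \frac{412706}{295}\right) + 3132 = - \frac{87911}{295} + 3132 = \frac{836029}{295}$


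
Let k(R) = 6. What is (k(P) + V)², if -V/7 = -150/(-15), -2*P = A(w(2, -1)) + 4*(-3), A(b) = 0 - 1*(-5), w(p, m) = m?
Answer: 4096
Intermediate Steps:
A(b) = 5 (A(b) = 0 + 5 = 5)
P = 7/2 (P = -(5 + 4*(-3))/2 = -(5 - 12)/2 = -½*(-7) = 7/2 ≈ 3.5000)
V = -70 (V = -(-1050)/(-15) = -(-1050)*(-1)/15 = -7*10 = -70)
(k(P) + V)² = (6 - 70)² = (-64)² = 4096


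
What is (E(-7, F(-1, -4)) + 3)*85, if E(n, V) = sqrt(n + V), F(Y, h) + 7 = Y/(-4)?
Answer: 255 + 85*I*sqrt(55)/2 ≈ 255.0 + 315.19*I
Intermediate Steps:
F(Y, h) = -7 - Y/4 (F(Y, h) = -7 + Y/(-4) = -7 + Y*(-1/4) = -7 - Y/4)
E(n, V) = sqrt(V + n)
(E(-7, F(-1, -4)) + 3)*85 = (sqrt((-7 - 1/4*(-1)) - 7) + 3)*85 = (sqrt((-7 + 1/4) - 7) + 3)*85 = (sqrt(-27/4 - 7) + 3)*85 = (sqrt(-55/4) + 3)*85 = (I*sqrt(55)/2 + 3)*85 = (3 + I*sqrt(55)/2)*85 = 255 + 85*I*sqrt(55)/2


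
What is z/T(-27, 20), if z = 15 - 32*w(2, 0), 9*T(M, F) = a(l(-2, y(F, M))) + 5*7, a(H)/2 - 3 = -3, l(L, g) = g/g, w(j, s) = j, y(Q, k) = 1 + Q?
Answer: -63/5 ≈ -12.600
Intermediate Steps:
l(L, g) = 1
a(H) = 0 (a(H) = 6 + 2*(-3) = 6 - 6 = 0)
T(M, F) = 35/9 (T(M, F) = (0 + 5*7)/9 = (0 + 35)/9 = (⅑)*35 = 35/9)
z = -49 (z = 15 - 32*2 = 15 - 64 = -49)
z/T(-27, 20) = -49/35/9 = -49*9/35 = -63/5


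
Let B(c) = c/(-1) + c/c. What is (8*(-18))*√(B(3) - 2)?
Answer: -288*I ≈ -288.0*I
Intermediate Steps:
B(c) = 1 - c (B(c) = c*(-1) + 1 = -c + 1 = 1 - c)
(8*(-18))*√(B(3) - 2) = (8*(-18))*√((1 - 1*3) - 2) = -144*√((1 - 3) - 2) = -144*√(-2 - 2) = -288*I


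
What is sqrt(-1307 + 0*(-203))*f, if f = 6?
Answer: 6*I*sqrt(1307) ≈ 216.91*I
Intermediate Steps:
sqrt(-1307 + 0*(-203))*f = sqrt(-1307 + 0*(-203))*6 = sqrt(-1307 + 0)*6 = sqrt(-1307)*6 = (I*sqrt(1307))*6 = 6*I*sqrt(1307)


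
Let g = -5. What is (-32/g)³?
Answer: 32768/125 ≈ 262.14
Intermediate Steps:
(-32/g)³ = (-32/(-5))³ = (-32*(-⅕))³ = (32/5)³ = 32768/125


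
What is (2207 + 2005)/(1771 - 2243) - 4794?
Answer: -566745/118 ≈ -4802.9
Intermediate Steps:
(2207 + 2005)/(1771 - 2243) - 4794 = 4212/(-472) - 4794 = 4212*(-1/472) - 4794 = -1053/118 - 4794 = -566745/118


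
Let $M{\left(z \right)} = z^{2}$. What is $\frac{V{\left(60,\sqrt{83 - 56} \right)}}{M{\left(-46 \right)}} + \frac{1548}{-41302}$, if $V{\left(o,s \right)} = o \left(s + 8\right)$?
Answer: $\frac{2068674}{10924379} + \frac{45 \sqrt{3}}{529} \approx 0.3367$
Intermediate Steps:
$V{\left(o,s \right)} = o \left(8 + s\right)$
$\frac{V{\left(60,\sqrt{83 - 56} \right)}}{M{\left(-46 \right)}} + \frac{1548}{-41302} = \frac{60 \left(8 + \sqrt{83 - 56}\right)}{\left(-46\right)^{2}} + \frac{1548}{-41302} = \frac{60 \left(8 + \sqrt{27}\right)}{2116} + 1548 \left(- \frac{1}{41302}\right) = 60 \left(8 + 3 \sqrt{3}\right) \frac{1}{2116} - \frac{774}{20651} = \left(480 + 180 \sqrt{3}\right) \frac{1}{2116} - \frac{774}{20651} = \left(\frac{120}{529} + \frac{45 \sqrt{3}}{529}\right) - \frac{774}{20651} = \frac{2068674}{10924379} + \frac{45 \sqrt{3}}{529}$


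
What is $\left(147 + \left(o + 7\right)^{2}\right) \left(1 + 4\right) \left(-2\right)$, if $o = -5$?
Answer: $-1510$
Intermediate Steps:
$\left(147 + \left(o + 7\right)^{2}\right) \left(1 + 4\right) \left(-2\right) = \left(147 + \left(-5 + 7\right)^{2}\right) \left(1 + 4\right) \left(-2\right) = \left(147 + 2^{2}\right) 5 \left(-2\right) = \left(147 + 4\right) \left(-10\right) = 151 \left(-10\right) = -1510$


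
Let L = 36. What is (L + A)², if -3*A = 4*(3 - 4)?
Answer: 12544/9 ≈ 1393.8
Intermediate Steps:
A = 4/3 (A = -4*(3 - 4)/3 = -4*(-1)/3 = -⅓*(-4) = 4/3 ≈ 1.3333)
(L + A)² = (36 + 4/3)² = (112/3)² = 12544/9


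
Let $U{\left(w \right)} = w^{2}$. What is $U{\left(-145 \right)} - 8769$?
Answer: $12256$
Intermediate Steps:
$U{\left(-145 \right)} - 8769 = \left(-145\right)^{2} - 8769 = 21025 - 8769 = 12256$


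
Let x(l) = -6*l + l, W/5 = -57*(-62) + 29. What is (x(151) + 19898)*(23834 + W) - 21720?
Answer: 797265087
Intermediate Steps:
W = 17815 (W = 5*(-57*(-62) + 29) = 5*(3534 + 29) = 5*3563 = 17815)
x(l) = -5*l
(x(151) + 19898)*(23834 + W) - 21720 = (-5*151 + 19898)*(23834 + 17815) - 21720 = (-755 + 19898)*41649 - 21720 = 19143*41649 - 21720 = 797286807 - 21720 = 797265087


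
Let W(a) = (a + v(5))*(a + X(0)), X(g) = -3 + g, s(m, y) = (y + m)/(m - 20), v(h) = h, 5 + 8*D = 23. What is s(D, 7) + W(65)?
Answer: 308103/71 ≈ 4339.5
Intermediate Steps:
D = 9/4 (D = -5/8 + (1/8)*23 = -5/8 + 23/8 = 9/4 ≈ 2.2500)
s(m, y) = (m + y)/(-20 + m)
W(a) = (-3 + a)*(5 + a) (W(a) = (a + 5)*(a + (-3 + 0)) = (5 + a)*(a - 3) = (5 + a)*(-3 + a) = (-3 + a)*(5 + a))
s(D, 7) + W(65) = (9/4 + 7)/(-20 + 9/4) + (-15 + 65**2 + 2*65) = (37/4)/(-71/4) + (-15 + 4225 + 130) = -4/71*37/4 + 4340 = -37/71 + 4340 = 308103/71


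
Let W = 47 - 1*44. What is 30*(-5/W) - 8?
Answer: -58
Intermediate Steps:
W = 3 (W = 47 - 44 = 3)
30*(-5/W) - 8 = 30*(-5/3) - 8 = -50 - 8 = -58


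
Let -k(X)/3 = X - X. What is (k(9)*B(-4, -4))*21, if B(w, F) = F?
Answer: 0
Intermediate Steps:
k(X) = 0 (k(X) = -3*(X - X) = -3*0 = 0)
(k(9)*B(-4, -4))*21 = (0*(-4))*21 = 0*21 = 0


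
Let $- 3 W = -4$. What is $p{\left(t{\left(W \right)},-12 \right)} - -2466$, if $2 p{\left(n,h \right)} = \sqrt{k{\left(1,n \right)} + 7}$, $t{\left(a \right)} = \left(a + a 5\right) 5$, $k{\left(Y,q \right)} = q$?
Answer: $2466 + \frac{\sqrt{47}}{2} \approx 2469.4$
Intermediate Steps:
$W = \frac{4}{3}$ ($W = \left(- \frac{1}{3}\right) \left(-4\right) = \frac{4}{3} \approx 1.3333$)
$t{\left(a \right)} = 30 a$ ($t{\left(a \right)} = \left(a + 5 a\right) 5 = 6 a 5 = 30 a$)
$p{\left(n,h \right)} = \frac{\sqrt{7 + n}}{2}$ ($p{\left(n,h \right)} = \frac{\sqrt{n + 7}}{2} = \frac{\sqrt{7 + n}}{2}$)
$p{\left(t{\left(W \right)},-12 \right)} - -2466 = \frac{\sqrt{7 + 30 \cdot \frac{4}{3}}}{2} - -2466 = \frac{\sqrt{7 + 40}}{2} + 2466 = \frac{\sqrt{47}}{2} + 2466 = 2466 + \frac{\sqrt{47}}{2}$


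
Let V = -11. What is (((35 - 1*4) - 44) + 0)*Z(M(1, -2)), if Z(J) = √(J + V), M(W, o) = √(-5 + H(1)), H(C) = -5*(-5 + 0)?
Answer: -13*I*√(11 - 2*√5) ≈ -33.215*I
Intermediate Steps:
H(C) = 25 (H(C) = -5*(-5) = 25)
M(W, o) = 2*√5 (M(W, o) = √(-5 + 25) = √20 = 2*√5)
Z(J) = √(-11 + J) (Z(J) = √(J - 11) = √(-11 + J))
(((35 - 1*4) - 44) + 0)*Z(M(1, -2)) = (((35 - 1*4) - 44) + 0)*√(-11 + 2*√5) = (((35 - 4) - 44) + 0)*√(-11 + 2*√5) = ((31 - 44) + 0)*√(-11 + 2*√5) = (-13 + 0)*√(-11 + 2*√5) = -13*√(-11 + 2*√5)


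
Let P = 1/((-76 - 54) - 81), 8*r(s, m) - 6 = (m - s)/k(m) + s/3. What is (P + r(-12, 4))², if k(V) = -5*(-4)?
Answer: 2122849/17808400 ≈ 0.11920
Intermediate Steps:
k(V) = 20
r(s, m) = ¾ + m/160 + 17*s/480 (r(s, m) = ¾ + ((m - s)/20 + s/3)/8 = ¾ + ((m - s)*(1/20) + s*(⅓))/8 = ¾ + ((-s/20 + m/20) + s/3)/8 = ¾ + (m/20 + 17*s/60)/8 = ¾ + (m/160 + 17*s/480) = ¾ + m/160 + 17*s/480)
P = -1/211 (P = 1/(-130 - 81) = 1/(-211) = -1/211 ≈ -0.0047393)
(P + r(-12, 4))² = (-1/211 + (¾ + (1/160)*4 + (17/480)*(-12)))² = (-1/211 + (¾ + 1/40 - 17/40))² = (-1/211 + 7/20)² = (1457/4220)² = 2122849/17808400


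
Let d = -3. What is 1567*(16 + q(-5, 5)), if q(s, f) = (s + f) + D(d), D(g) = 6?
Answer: 34474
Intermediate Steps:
q(s, f) = 6 + f + s (q(s, f) = (s + f) + 6 = (f + s) + 6 = 6 + f + s)
1567*(16 + q(-5, 5)) = 1567*(16 + (6 + 5 - 5)) = 1567*(16 + 6) = 1567*22 = 34474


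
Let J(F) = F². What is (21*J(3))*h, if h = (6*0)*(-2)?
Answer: 0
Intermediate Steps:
h = 0 (h = 0*(-2) = 0)
(21*J(3))*h = (21*3²)*0 = (21*9)*0 = 189*0 = 0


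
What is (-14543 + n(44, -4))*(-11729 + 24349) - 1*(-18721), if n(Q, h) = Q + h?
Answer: -183009139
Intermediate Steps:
(-14543 + n(44, -4))*(-11729 + 24349) - 1*(-18721) = (-14543 + (44 - 4))*(-11729 + 24349) - 1*(-18721) = (-14543 + 40)*12620 + 18721 = -14503*12620 + 18721 = -183027860 + 18721 = -183009139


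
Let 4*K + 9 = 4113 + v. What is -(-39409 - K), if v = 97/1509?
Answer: 244065757/6036 ≈ 40435.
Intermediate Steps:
v = 97/1509 (v = 97*(1/1509) = 97/1509 ≈ 0.064281)
K = 6193033/6036 (K = -9/4 + (4113 + 97/1509)/4 = -9/4 + (¼)*(6206614/1509) = -9/4 + 3103307/3018 = 6193033/6036 ≈ 1026.0)
-(-39409 - K) = -(-39409 - 1*6193033/6036) = -(-39409 - 6193033/6036) = -1*(-244065757/6036) = 244065757/6036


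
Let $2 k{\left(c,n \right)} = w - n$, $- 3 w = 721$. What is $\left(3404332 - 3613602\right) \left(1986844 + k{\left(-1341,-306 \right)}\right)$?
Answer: $- \frac{1247381144735}{3} \approx -4.1579 \cdot 10^{11}$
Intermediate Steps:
$w = - \frac{721}{3}$ ($w = \left(- \frac{1}{3}\right) 721 = - \frac{721}{3} \approx -240.33$)
$k{\left(c,n \right)} = - \frac{721}{6} - \frac{n}{2}$ ($k{\left(c,n \right)} = \frac{- \frac{721}{3} - n}{2} = - \frac{721}{6} - \frac{n}{2}$)
$\left(3404332 - 3613602\right) \left(1986844 + k{\left(-1341,-306 \right)}\right) = \left(3404332 - 3613602\right) \left(1986844 - - \frac{197}{6}\right) = - 209270 \left(1986844 + \left(- \frac{721}{6} + 153\right)\right) = - 209270 \left(1986844 + \frac{197}{6}\right) = \left(-209270\right) \frac{11921261}{6} = - \frac{1247381144735}{3}$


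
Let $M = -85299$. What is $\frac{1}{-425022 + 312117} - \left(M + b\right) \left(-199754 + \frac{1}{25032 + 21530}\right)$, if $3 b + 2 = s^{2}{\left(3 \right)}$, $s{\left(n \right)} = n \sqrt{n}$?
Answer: $- \frac{44782857298144129201}{2628541305} \approx -1.7037 \cdot 10^{10}$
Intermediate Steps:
$s{\left(n \right)} = n^{\frac{3}{2}}$
$b = \frac{25}{3}$ ($b = - \frac{2}{3} + \frac{\left(3^{\frac{3}{2}}\right)^{2}}{3} = - \frac{2}{3} + \frac{\left(3 \sqrt{3}\right)^{2}}{3} = - \frac{2}{3} + \frac{1}{3} \cdot 27 = - \frac{2}{3} + 9 = \frac{25}{3} \approx 8.3333$)
$\frac{1}{-425022 + 312117} - \left(M + b\right) \left(-199754 + \frac{1}{25032 + 21530}\right) = \frac{1}{-425022 + 312117} - \left(-85299 + \frac{25}{3}\right) \left(-199754 + \frac{1}{25032 + 21530}\right) = \frac{1}{-112905} - - \frac{255872 \left(-199754 + \frac{1}{46562}\right)}{3} = - \frac{1}{112905} - - \frac{255872 \left(-199754 + \frac{1}{46562}\right)}{3} = - \frac{1}{112905} - \left(- \frac{255872}{3}\right) \left(- \frac{9300945747}{46562}\right) = - \frac{1}{112905} - \frac{396641931696064}{23281} = - \frac{44782857298144129201}{2628541305}$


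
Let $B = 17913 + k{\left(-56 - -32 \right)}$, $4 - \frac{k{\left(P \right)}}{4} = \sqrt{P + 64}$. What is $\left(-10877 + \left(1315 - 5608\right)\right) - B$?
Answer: $-33099 + 8 \sqrt{10} \approx -33074.0$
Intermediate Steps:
$k{\left(P \right)} = 16 - 4 \sqrt{64 + P}$ ($k{\left(P \right)} = 16 - 4 \sqrt{P + 64} = 16 - 4 \sqrt{64 + P}$)
$B = 17929 - 8 \sqrt{10}$ ($B = 17913 + \left(16 - 4 \sqrt{64 - 24}\right) = 17913 + \left(16 - 4 \sqrt{40}\right) = 17913 + \left(16 - 4 \cdot 2 \sqrt{10}\right) = 17913 + \left(16 - 8 \sqrt{10}\right) = 17929 - 8 \sqrt{10} \approx 17904.0$)
$\left(-10877 + \left(1315 - 5608\right)\right) - B = \left(-10877 + \left(1315 - 5608\right)\right) - \left(17929 - 8 \sqrt{10}\right) = \left(-10877 - 4293\right) - \left(17929 - 8 \sqrt{10}\right) = -15170 - \left(17929 - 8 \sqrt{10}\right) = -33099 + 8 \sqrt{10}$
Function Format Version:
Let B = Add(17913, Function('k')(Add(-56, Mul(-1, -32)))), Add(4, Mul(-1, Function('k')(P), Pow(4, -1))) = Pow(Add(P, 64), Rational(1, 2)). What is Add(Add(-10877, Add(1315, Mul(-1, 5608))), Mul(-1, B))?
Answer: Add(-33099, Mul(8, Pow(10, Rational(1, 2)))) ≈ -33074.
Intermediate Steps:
Function('k')(P) = Add(16, Mul(-4, Pow(Add(64, P), Rational(1, 2)))) (Function('k')(P) = Add(16, Mul(-4, Pow(Add(P, 64), Rational(1, 2)))) = Add(16, Mul(-4, Pow(Add(64, P), Rational(1, 2)))))
B = Add(17929, Mul(-8, Pow(10, Rational(1, 2)))) (B = Add(17913, Add(16, Mul(-4, Pow(Add(64, Add(-56, Mul(-1, -32))), Rational(1, 2))))) = Add(17913, Add(16, Mul(-4, Pow(Add(64, Add(-56, 32)), Rational(1, 2))))) = Add(17913, Add(16, Mul(-4, Pow(Add(64, -24), Rational(1, 2))))) = Add(17913, Add(16, Mul(-4, Pow(40, Rational(1, 2))))) = Add(17913, Add(16, Mul(-4, Mul(2, Pow(10, Rational(1, 2)))))) = Add(17913, Add(16, Mul(-8, Pow(10, Rational(1, 2))))) = Add(17929, Mul(-8, Pow(10, Rational(1, 2)))) ≈ 17904.)
Add(Add(-10877, Add(1315, Mul(-1, 5608))), Mul(-1, B)) = Add(Add(-10877, Add(1315, Mul(-1, 5608))), Mul(-1, Add(17929, Mul(-8, Pow(10, Rational(1, 2)))))) = Add(Add(-10877, Add(1315, -5608)), Add(-17929, Mul(8, Pow(10, Rational(1, 2))))) = Add(Add(-10877, -4293), Add(-17929, Mul(8, Pow(10, Rational(1, 2))))) = Add(-15170, Add(-17929, Mul(8, Pow(10, Rational(1, 2))))) = Add(-33099, Mul(8, Pow(10, Rational(1, 2))))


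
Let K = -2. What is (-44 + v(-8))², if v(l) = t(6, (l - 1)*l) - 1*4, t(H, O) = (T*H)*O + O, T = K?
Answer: 705600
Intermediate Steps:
T = -2
t(H, O) = O - 2*H*O (t(H, O) = (-2*H)*O + O = -2*H*O + O = O - 2*H*O)
v(l) = -4 - 11*l*(-1 + l) (v(l) = ((l - 1)*l)*(1 - 2*6) - 1*4 = ((-1 + l)*l)*(1 - 12) - 4 = (l*(-1 + l))*(-11) - 4 = -11*l*(-1 + l) - 4 = -4 - 11*l*(-1 + l))
(-44 + v(-8))² = (-44 + (-4 - 11*(-8)*(-1 - 8)))² = (-44 + (-4 - 11*(-8)*(-9)))² = (-44 + (-4 - 792))² = (-44 - 796)² = (-840)² = 705600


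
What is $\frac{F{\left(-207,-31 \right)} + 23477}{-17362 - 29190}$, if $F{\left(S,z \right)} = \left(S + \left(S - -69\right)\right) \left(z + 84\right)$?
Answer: $- \frac{59}{529} \approx -0.11153$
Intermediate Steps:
$F{\left(S,z \right)} = \left(69 + 2 S\right) \left(84 + z\right)$ ($F{\left(S,z \right)} = \left(S + \left(S + 69\right)\right) \left(84 + z\right) = \left(S + \left(69 + S\right)\right) \left(84 + z\right) = \left(69 + 2 S\right) \left(84 + z\right)$)
$\frac{F{\left(-207,-31 \right)} + 23477}{-17362 - 29190} = \frac{\left(5796 + 69 \left(-31\right) + 168 \left(-207\right) + 2 \left(-207\right) \left(-31\right)\right) + 23477}{-17362 - 29190} = \frac{\left(5796 - 2139 - 34776 + 12834\right) + 23477}{-46552} = \left(-18285 + 23477\right) \left(- \frac{1}{46552}\right) = 5192 \left(- \frac{1}{46552}\right) = - \frac{59}{529}$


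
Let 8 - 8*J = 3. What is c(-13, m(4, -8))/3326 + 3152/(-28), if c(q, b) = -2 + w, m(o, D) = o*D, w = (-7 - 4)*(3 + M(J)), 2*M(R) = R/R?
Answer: -5242343/46564 ≈ -112.58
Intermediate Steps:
J = 5/8 (J = 1 - ⅛*3 = 1 - 3/8 = 5/8 ≈ 0.62500)
M(R) = ½ (M(R) = (R/R)/2 = (½)*1 = ½)
w = -77/2 (w = (-7 - 4)*(3 + ½) = -11*7/2 = -77/2 ≈ -38.500)
m(o, D) = D*o
c(q, b) = -81/2 (c(q, b) = -2 - 77/2 = -81/2)
c(-13, m(4, -8))/3326 + 3152/(-28) = -81/2/3326 + 3152/(-28) = -81/2*1/3326 + 3152*(-1/28) = -81/6652 - 788/7 = -5242343/46564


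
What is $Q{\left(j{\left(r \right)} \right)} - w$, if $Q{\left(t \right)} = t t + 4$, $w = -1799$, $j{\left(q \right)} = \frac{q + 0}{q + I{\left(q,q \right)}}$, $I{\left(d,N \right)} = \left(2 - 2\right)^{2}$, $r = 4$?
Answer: $1804$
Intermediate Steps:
$I{\left(d,N \right)} = 0$ ($I{\left(d,N \right)} = 0^{2} = 0$)
$j{\left(q \right)} = 1$ ($j{\left(q \right)} = \frac{q + 0}{q + 0} = \frac{q}{q} = 1$)
$Q{\left(t \right)} = 4 + t^{2}$ ($Q{\left(t \right)} = t^{2} + 4 = 4 + t^{2}$)
$Q{\left(j{\left(r \right)} \right)} - w = \left(4 + 1^{2}\right) - -1799 = \left(4 + 1\right) + 1799 = 5 + 1799 = 1804$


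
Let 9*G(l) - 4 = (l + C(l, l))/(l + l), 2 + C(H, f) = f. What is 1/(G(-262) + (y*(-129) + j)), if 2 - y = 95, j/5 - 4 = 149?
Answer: 786/10031369 ≈ 7.8354e-5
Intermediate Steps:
j = 765 (j = 20 + 5*149 = 20 + 745 = 765)
y = -93 (y = 2 - 1*95 = 2 - 95 = -93)
C(H, f) = -2 + f
G(l) = 4/9 + (-2 + 2*l)/(18*l) (G(l) = 4/9 + ((l + (-2 + l))/(l + l))/9 = 4/9 + ((-2 + 2*l)/((2*l)))/9 = 4/9 + ((-2 + 2*l)*(1/(2*l)))/9 = 4/9 + ((-2 + 2*l)/(2*l))/9 = 4/9 + (-2 + 2*l)/(18*l))
1/(G(-262) + (y*(-129) + j)) = 1/((⅑)*(-1 + 5*(-262))/(-262) + (-93*(-129) + 765)) = 1/((⅑)*(-1/262)*(-1 - 1310) + (11997 + 765)) = 1/((⅑)*(-1/262)*(-1311) + 12762) = 1/(437/786 + 12762) = 1/(10031369/786) = 786/10031369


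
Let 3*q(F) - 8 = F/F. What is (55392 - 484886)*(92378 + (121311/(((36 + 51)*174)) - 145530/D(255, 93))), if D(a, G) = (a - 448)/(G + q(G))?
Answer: -11486800330199545/162313 ≈ -7.0769e+10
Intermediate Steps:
q(F) = 3 (q(F) = 8/3 + (F/F)/3 = 8/3 + (1/3)*1 = 8/3 + 1/3 = 3)
D(a, G) = (-448 + a)/(3 + G) (D(a, G) = (a - 448)/(G + 3) = (-448 + a)/(3 + G))
(55392 - 484886)*(92378 + (121311/(((36 + 51)*174)) - 145530/D(255, 93))) = (55392 - 484886)*(92378 + (121311/(((36 + 51)*174)) - 145530*(3 + 93)/(-448 + 255))) = -429494*(92378 + (121311/((87*174)) - 145530/(-193/96))) = -429494*(92378 + (121311/15138 - 145530/((1/96)*(-193)))) = -429494*(92378 + (121311*(1/15138) - 145530/(-193/96))) = -429494*(92378 + (13479/1682 - 145530*(-96/193))) = -429494*(92378 + (13479/1682 + 13970880/193)) = -429494*(92378 + 23501621607/324626) = -429494*53489922235/324626 = -11486800330199545/162313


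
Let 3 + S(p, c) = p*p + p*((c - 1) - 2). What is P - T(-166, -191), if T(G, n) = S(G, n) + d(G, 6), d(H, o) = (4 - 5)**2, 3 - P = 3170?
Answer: -62925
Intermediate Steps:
P = -3167 (P = 3 - 1*3170 = 3 - 3170 = -3167)
d(H, o) = 1 (d(H, o) = (-1)**2 = 1)
S(p, c) = -3 + p**2 + p*(-3 + c) (S(p, c) = -3 + (p*p + p*((c - 1) - 2)) = -3 + (p**2 + p*((-1 + c) - 2)) = -3 + (p**2 + p*(-3 + c)) = -3 + p**2 + p*(-3 + c))
T(G, n) = -2 + G**2 - 3*G + G*n (T(G, n) = (-3 + G**2 - 3*G + n*G) + 1 = (-3 + G**2 - 3*G + G*n) + 1 = -2 + G**2 - 3*G + G*n)
P - T(-166, -191) = -3167 - (-2 + (-166)**2 - 3*(-166) - 166*(-191)) = -3167 - (-2 + 27556 + 498 + 31706) = -3167 - 1*59758 = -3167 - 59758 = -62925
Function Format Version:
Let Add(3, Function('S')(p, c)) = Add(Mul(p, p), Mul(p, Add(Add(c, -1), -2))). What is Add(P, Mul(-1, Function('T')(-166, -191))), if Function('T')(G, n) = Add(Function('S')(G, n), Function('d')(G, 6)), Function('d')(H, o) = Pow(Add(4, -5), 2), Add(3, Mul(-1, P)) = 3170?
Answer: -62925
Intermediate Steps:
P = -3167 (P = Add(3, Mul(-1, 3170)) = Add(3, -3170) = -3167)
Function('d')(H, o) = 1 (Function('d')(H, o) = Pow(-1, 2) = 1)
Function('S')(p, c) = Add(-3, Pow(p, 2), Mul(p, Add(-3, c))) (Function('S')(p, c) = Add(-3, Add(Mul(p, p), Mul(p, Add(Add(c, -1), -2)))) = Add(-3, Add(Pow(p, 2), Mul(p, Add(Add(-1, c), -2)))) = Add(-3, Add(Pow(p, 2), Mul(p, Add(-3, c)))) = Add(-3, Pow(p, 2), Mul(p, Add(-3, c))))
Function('T')(G, n) = Add(-2, Pow(G, 2), Mul(-3, G), Mul(G, n)) (Function('T')(G, n) = Add(Add(-3, Pow(G, 2), Mul(-3, G), Mul(n, G)), 1) = Add(Add(-3, Pow(G, 2), Mul(-3, G), Mul(G, n)), 1) = Add(-2, Pow(G, 2), Mul(-3, G), Mul(G, n)))
Add(P, Mul(-1, Function('T')(-166, -191))) = Add(-3167, Mul(-1, Add(-2, Pow(-166, 2), Mul(-3, -166), Mul(-166, -191)))) = Add(-3167, Mul(-1, Add(-2, 27556, 498, 31706))) = Add(-3167, Mul(-1, 59758)) = Add(-3167, -59758) = -62925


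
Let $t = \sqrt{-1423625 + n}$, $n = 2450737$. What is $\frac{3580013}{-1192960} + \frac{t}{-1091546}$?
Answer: $- \frac{3580013}{1192960} - \frac{\sqrt{256778}}{545773} \approx -3.0019$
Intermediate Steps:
$t = 2 \sqrt{256778}$ ($t = \sqrt{-1423625 + 2450737} = \sqrt{1027112} = 2 \sqrt{256778} \approx 1013.5$)
$\frac{3580013}{-1192960} + \frac{t}{-1091546} = \frac{3580013}{-1192960} + \frac{2 \sqrt{256778}}{-1091546} = 3580013 \left(- \frac{1}{1192960}\right) + 2 \sqrt{256778} \left(- \frac{1}{1091546}\right) = - \frac{3580013}{1192960} - \frac{\sqrt{256778}}{545773}$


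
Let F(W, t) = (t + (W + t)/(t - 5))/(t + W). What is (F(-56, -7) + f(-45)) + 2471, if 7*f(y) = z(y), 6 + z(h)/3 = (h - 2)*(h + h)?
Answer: 1078891/252 ≈ 4281.3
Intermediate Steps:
z(h) = -18 + 6*h*(-2 + h) (z(h) = -18 + 3*((h - 2)*(h + h)) = -18 + 3*((-2 + h)*(2*h)) = -18 + 3*(2*h*(-2 + h)) = -18 + 6*h*(-2 + h))
f(y) = -18/7 - 12*y/7 + 6*y²/7 (f(y) = (-18 - 12*y + 6*y²)/7 = -18/7 - 12*y/7 + 6*y²/7)
F(W, t) = (t + (W + t)/(-5 + t))/(W + t)
(F(-56, -7) + f(-45)) + 2471 = ((-56 + (-7)² - 4*(-7))/((-7)² - 5*(-56) - 5*(-7) - 56*(-7)) + (-18/7 - 12/7*(-45) + (6/7)*(-45)²)) + 2471 = ((-56 + 49 + 28)/(49 + 280 + 35 + 392) + (-18/7 + 540/7 + (6/7)*2025)) + 2471 = (21/756 + (-18/7 + 540/7 + 12150/7)) + 2471 = ((1/756)*21 + 12672/7) + 2471 = (1/36 + 12672/7) + 2471 = 456199/252 + 2471 = 1078891/252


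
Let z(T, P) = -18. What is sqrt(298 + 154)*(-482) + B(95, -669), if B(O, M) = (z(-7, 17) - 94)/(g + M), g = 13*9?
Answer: 14/69 - 964*sqrt(113) ≈ -10247.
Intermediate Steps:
g = 117
B(O, M) = -112/(117 + M) (B(O, M) = (-18 - 94)/(117 + M) = -112/(117 + M))
sqrt(298 + 154)*(-482) + B(95, -669) = sqrt(298 + 154)*(-482) - 112/(117 - 669) = sqrt(452)*(-482) - 112/(-552) = (2*sqrt(113))*(-482) - 112*(-1/552) = -964*sqrt(113) + 14/69 = 14/69 - 964*sqrt(113)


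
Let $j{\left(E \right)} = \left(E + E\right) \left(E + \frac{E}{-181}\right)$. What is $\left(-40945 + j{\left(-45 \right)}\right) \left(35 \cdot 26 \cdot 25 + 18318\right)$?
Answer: $- \frac{274418224060}{181} \approx -1.5161 \cdot 10^{9}$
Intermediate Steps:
$j{\left(E \right)} = \frac{360 E^{2}}{181}$ ($j{\left(E \right)} = 2 E \left(E + E \left(- \frac{1}{181}\right)\right) = 2 E \left(E - \frac{E}{181}\right) = 2 E \frac{180 E}{181} = \frac{360 E^{2}}{181}$)
$\left(-40945 + j{\left(-45 \right)}\right) \left(35 \cdot 26 \cdot 25 + 18318\right) = \left(-40945 + \frac{360 \left(-45\right)^{2}}{181}\right) \left(35 \cdot 26 \cdot 25 + 18318\right) = \left(-40945 + \frac{360}{181} \cdot 2025\right) \left(910 \cdot 25 + 18318\right) = \left(-40945 + \frac{729000}{181}\right) \left(22750 + 18318\right) = \left(- \frac{6682045}{181}\right) 41068 = - \frac{274418224060}{181}$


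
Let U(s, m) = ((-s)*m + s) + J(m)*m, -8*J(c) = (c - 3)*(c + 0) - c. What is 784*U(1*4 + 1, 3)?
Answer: -6958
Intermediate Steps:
J(c) = c/8 - c*(-3 + c)/8 (J(c) = -((c - 3)*(c + 0) - c)/8 = -((-3 + c)*c - c)/8 = -(c*(-3 + c) - c)/8 = -(-c + c*(-3 + c))/8 = c/8 - c*(-3 + c)/8)
U(s, m) = s - m*s + m²*(4 - m)/8 (U(s, m) = ((-s)*m + s) + (m*(4 - m)/8)*m = (-m*s + s) + m²*(4 - m)/8 = (s - m*s) + m²*(4 - m)/8 = s - m*s + m²*(4 - m)/8)
784*U(1*4 + 1, 3) = 784*((1*4 + 1) - 1*3*(1*4 + 1) + (⅛)*3²*(4 - 1*3)) = 784*((4 + 1) - 1*3*(4 + 1) + (⅛)*9*(4 - 3)) = 784*(5 - 1*3*5 + (⅛)*9*1) = 784*(5 - 15 + 9/8) = 784*(-71/8) = -6958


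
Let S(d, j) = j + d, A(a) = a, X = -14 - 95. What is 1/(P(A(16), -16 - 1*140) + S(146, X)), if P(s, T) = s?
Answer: 1/53 ≈ 0.018868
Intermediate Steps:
X = -109
S(d, j) = d + j
1/(P(A(16), -16 - 1*140) + S(146, X)) = 1/(16 + (146 - 109)) = 1/(16 + 37) = 1/53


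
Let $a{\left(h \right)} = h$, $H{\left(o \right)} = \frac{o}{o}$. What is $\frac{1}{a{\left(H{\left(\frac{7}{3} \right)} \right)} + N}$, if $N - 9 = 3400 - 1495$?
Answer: $\frac{1}{1915} \approx 0.00052219$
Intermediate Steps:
$H{\left(o \right)} = 1$
$N = 1914$ ($N = 9 + \left(3400 - 1495\right) = 9 + 1905 = 1914$)
$\frac{1}{a{\left(H{\left(\frac{7}{3} \right)} \right)} + N} = \frac{1}{1 + 1914} = \frac{1}{1915}$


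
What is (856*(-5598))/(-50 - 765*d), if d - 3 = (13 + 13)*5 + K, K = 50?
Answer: 4791888/140045 ≈ 34.217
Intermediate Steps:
d = 183 (d = 3 + ((13 + 13)*5 + 50) = 3 + (26*5 + 50) = 3 + (130 + 50) = 3 + 180 = 183)
(856*(-5598))/(-50 - 765*d) = (856*(-5598))/(-50 - 765*183) = -4791888/(-50 - 139995) = -4791888/(-140045) = -4791888*(-1/140045) = 4791888/140045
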